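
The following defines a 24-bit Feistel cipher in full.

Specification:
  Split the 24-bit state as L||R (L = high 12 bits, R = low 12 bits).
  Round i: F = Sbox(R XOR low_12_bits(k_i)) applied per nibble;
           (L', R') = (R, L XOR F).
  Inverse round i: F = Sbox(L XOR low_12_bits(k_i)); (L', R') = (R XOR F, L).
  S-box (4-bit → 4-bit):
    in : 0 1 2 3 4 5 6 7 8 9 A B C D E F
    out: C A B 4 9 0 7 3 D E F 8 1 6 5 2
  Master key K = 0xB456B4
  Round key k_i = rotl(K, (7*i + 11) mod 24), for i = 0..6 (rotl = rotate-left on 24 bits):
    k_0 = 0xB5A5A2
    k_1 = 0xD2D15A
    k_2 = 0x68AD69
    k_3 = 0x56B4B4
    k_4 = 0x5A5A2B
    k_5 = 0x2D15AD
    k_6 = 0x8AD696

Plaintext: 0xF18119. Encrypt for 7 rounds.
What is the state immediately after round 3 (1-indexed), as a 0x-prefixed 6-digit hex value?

s_0 = plaintext = 0xF18119
s_1 = Round(s_0, k_0) = 0x119690
s_2 = Round(s_1, k_1) = 0x690206
s_3 = Round(s_2, k_2) = 0x2064E2
s_4 = Round(s_3, k_3) = 0x4E2E01
s_5 = Round(s_4, k_4) = 0xE01D5D
s_6 = Round(s_5, k_5) = 0xD5D32D
s_7 = Round(s_6, k_6) = 0x32DDD5

0x2064E2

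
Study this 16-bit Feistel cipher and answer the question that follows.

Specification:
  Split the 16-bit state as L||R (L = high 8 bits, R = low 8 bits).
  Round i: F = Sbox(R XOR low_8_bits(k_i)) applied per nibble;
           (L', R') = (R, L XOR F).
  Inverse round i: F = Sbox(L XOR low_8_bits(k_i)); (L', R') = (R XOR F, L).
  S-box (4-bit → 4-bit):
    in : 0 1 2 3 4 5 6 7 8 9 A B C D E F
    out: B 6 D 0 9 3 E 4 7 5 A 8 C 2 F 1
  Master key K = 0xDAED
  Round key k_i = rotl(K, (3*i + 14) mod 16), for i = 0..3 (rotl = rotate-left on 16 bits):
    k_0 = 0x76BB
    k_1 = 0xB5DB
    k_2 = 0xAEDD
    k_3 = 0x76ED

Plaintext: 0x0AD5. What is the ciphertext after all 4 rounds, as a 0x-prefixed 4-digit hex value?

0x5156

s_0 = plaintext = 0x0AD5
s_1 = Round(s_0, k_0) = 0xD5E5
s_2 = Round(s_1, k_1) = 0xE5DA
s_3 = Round(s_2, k_2) = 0xDA51
s_4 = Round(s_3, k_3) = 0x5156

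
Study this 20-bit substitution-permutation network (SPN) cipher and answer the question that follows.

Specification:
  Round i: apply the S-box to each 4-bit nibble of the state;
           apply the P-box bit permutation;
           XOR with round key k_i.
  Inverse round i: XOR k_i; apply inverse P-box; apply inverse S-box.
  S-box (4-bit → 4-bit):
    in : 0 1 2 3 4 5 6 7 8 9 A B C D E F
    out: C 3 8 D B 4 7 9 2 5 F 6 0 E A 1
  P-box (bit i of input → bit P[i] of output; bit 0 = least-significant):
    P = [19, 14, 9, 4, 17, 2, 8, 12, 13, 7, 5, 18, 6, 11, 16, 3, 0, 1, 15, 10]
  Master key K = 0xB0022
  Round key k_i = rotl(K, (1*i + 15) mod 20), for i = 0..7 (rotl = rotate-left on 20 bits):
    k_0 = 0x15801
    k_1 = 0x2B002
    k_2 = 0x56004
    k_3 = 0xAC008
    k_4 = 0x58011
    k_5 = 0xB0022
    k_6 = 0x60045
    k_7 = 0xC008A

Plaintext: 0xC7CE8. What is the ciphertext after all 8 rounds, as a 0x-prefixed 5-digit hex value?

0x17B08

s_0 = plaintext = 0xC7CE8
s_1 = Round(s_0, k_0) = 0x1084D
s_2 = Round(s_1, k_1) = 0x1E29D
s_3 = Round(s_2, k_2) = 0x32B1F
s_4 = Round(s_3, k_3) = 0x044A5
s_5 = Round(s_4, k_4) = 0x33FDD
s_6 = Round(s_5, k_5) = 0xAF77F
s_7 = Round(s_6, k_6) = 0x8B406
s_8 = Round(s_7, k_7) = 0x17B08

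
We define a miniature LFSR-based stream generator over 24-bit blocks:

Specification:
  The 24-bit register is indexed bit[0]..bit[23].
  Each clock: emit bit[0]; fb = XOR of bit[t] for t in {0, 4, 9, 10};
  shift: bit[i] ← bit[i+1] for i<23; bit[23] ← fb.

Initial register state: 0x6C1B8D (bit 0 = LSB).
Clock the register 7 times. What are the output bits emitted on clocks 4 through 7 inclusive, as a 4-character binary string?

reg_0 = 0x6C1B8D
clock 1: out=1, reg = 0x360DC6
clock 2: out=0, reg = 0x9B06E3
clock 3: out=1, reg = 0xCD8371
clock 4: out=1, reg = 0xE6C1B8
clock 5: out=0, reg = 0xF360DC
clock 6: out=0, reg = 0xF9B06E
clock 7: out=0, reg = 0x7CD837

1000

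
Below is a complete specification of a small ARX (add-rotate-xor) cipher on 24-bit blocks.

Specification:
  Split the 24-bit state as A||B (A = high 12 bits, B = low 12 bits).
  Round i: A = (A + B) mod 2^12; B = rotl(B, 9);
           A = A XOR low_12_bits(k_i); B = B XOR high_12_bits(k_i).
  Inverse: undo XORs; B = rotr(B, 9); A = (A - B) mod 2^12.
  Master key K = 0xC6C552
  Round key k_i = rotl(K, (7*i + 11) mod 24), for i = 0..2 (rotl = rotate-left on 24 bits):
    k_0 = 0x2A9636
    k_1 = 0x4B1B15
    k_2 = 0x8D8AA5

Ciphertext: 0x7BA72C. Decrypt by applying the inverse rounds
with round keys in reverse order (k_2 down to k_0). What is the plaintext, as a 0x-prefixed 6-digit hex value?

s_0 = ciphertext = 0x7BA72C
s_1 = InvRound(s_0, k_2) = 0xD78FA7
s_2 = InvRound(s_1, k_1) = 0xDB88B5
s_3 = InvRound(s_2, k_0) = 0xAA90E5

0xAA90E5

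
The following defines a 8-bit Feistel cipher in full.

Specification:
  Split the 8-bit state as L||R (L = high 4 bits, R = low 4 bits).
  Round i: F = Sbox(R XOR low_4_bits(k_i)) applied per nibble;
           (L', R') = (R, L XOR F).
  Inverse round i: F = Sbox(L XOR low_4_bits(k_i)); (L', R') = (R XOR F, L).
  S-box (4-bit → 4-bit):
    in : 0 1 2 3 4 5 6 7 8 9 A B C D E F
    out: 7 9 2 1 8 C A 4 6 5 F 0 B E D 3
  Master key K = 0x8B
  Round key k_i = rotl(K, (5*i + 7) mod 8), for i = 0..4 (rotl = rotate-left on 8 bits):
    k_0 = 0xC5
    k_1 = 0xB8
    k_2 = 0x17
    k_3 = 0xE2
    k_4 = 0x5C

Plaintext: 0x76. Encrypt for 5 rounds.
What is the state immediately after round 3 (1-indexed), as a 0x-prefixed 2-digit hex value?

0xBD

s_0 = plaintext = 0x76
s_1 = Round(s_0, k_0) = 0x66
s_2 = Round(s_1, k_1) = 0x6B
s_3 = Round(s_2, k_2) = 0xBD
s_4 = Round(s_3, k_3) = 0xD8
s_5 = Round(s_4, k_4) = 0x85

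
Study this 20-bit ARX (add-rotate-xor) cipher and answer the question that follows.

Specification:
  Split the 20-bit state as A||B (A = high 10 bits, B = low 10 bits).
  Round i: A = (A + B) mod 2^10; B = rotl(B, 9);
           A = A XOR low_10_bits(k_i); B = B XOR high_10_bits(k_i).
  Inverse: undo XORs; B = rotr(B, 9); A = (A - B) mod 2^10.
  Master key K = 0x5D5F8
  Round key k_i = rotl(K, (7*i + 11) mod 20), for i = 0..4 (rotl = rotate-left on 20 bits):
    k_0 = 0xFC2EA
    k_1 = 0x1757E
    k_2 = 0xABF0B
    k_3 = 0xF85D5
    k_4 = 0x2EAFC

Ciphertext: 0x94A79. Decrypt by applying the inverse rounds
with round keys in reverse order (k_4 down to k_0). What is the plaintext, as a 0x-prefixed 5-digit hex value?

s_0 = ciphertext = 0x94A79
s_1 = InvRound(s_0, k_4) = 0xC9D87
s_2 = InvRound(s_1, k_3) = 0x894CD
s_3 = InvRound(s_2, k_2) = 0x1A4C5
s_4 = InvRound(s_3, k_1) = 0xF9D30
s_5 = InvRound(s_4, k_0) = 0xE3181

0xE3181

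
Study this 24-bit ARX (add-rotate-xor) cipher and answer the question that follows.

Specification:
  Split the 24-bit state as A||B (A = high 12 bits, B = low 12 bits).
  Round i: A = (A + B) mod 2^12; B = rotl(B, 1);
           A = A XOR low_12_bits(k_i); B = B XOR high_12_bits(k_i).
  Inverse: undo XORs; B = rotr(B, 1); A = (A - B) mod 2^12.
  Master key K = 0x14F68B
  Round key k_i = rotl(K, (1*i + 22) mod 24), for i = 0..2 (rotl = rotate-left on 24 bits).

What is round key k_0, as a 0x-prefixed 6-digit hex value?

K = 0x14F68B
k_0 = rotl(K, (1*0+22) mod 24) = rotl(K, 22) = 0xC53DA2

0xC53DA2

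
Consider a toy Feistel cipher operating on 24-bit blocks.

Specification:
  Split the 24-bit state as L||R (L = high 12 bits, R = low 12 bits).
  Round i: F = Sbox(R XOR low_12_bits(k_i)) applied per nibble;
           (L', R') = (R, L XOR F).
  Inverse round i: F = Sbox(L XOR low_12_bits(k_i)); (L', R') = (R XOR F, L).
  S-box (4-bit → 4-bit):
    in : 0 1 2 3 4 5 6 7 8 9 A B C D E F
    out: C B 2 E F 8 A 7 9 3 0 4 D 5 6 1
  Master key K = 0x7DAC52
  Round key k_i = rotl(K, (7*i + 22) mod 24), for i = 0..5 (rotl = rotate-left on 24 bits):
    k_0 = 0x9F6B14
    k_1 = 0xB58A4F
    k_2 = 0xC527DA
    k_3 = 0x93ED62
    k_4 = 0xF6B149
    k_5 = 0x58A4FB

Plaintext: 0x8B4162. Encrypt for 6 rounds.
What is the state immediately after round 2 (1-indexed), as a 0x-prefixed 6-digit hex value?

0x8CE3F9

s_0 = plaintext = 0x8B4162
s_1 = Round(s_0, k_0) = 0x1628CE
s_2 = Round(s_1, k_1) = 0x8CE3F9
s_3 = Round(s_2, k_2) = 0x3F97E0
s_4 = Round(s_3, k_3) = 0x7E036B
s_5 = Round(s_4, k_4) = 0x36B5C2
s_6 = Round(s_5, k_5) = 0x5C2888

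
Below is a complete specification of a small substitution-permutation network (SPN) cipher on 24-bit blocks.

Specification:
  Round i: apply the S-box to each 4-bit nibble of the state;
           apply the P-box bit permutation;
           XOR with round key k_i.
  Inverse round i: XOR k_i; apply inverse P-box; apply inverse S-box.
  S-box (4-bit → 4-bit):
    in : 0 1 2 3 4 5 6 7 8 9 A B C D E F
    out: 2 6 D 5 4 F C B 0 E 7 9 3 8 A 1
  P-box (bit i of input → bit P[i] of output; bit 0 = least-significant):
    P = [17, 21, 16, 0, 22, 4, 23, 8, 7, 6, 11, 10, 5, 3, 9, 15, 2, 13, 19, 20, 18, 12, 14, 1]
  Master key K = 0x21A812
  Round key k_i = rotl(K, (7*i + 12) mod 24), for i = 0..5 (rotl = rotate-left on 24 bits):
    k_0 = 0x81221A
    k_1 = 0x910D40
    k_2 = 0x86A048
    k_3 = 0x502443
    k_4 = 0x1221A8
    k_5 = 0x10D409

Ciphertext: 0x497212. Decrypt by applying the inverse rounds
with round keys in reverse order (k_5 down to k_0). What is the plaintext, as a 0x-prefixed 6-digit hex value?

s_0 = ciphertext = 0x497212
s_1 = InvRound(s_0, k_5) = 0xD99DC6
s_2 = InvRound(s_1, k_4) = 0xEA7933
s_3 = InvRound(s_2, k_3) = 0x16F99C
s_4 = InvRound(s_3, k_2) = 0x1B8A98
s_5 = InvRound(s_4, k_1) = 0x84979F
s_6 = InvRound(s_5, k_0) = 0xCCDBD6

0xCCDBD6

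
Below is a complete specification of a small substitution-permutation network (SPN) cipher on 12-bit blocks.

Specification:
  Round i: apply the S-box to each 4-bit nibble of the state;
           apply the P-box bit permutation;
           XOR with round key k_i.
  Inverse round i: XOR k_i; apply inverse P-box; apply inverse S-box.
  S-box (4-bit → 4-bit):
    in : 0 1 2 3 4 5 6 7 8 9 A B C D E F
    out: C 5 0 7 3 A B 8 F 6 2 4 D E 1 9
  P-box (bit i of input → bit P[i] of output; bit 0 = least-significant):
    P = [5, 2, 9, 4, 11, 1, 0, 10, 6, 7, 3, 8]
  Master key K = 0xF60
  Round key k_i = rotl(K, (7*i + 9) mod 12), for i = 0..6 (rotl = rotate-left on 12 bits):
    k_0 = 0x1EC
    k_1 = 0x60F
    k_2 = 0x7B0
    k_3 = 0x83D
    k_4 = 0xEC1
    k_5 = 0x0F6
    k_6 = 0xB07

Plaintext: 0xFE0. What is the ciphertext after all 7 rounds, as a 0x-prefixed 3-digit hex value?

s_0 = plaintext = 0xFE0
s_1 = Round(s_0, k_0) = 0xABC
s_2 = Round(s_1, k_1) = 0x4BE
s_3 = Round(s_2, k_2) = 0x751
s_4 = Round(s_3, k_3) = 0xF1F
s_5 = Round(s_4, k_4) = 0x7B0
s_6 = Round(s_5, k_5) = 0x3E7
s_7 = Round(s_6, k_6) = 0x3DF

0x3DF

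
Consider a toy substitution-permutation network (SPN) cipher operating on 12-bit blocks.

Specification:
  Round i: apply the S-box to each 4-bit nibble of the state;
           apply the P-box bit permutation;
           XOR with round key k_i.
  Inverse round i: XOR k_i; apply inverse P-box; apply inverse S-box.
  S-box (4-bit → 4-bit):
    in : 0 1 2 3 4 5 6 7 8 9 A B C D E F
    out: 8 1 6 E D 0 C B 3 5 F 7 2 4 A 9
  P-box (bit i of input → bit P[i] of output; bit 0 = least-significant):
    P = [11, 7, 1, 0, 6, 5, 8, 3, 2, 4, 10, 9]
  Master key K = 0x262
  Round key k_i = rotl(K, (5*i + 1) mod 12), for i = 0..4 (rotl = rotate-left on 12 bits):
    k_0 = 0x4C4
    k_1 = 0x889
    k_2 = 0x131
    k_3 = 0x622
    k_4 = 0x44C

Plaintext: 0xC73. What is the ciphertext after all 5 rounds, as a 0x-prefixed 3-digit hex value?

0xC01

s_0 = plaintext = 0xC73
s_1 = Round(s_0, k_0) = 0x43F
s_2 = Round(s_1, k_1) = 0x7A4
s_3 = Round(s_2, k_2) = 0xA4E
s_4 = Round(s_3, k_3) = 0x1FF
s_5 = Round(s_4, k_4) = 0xC01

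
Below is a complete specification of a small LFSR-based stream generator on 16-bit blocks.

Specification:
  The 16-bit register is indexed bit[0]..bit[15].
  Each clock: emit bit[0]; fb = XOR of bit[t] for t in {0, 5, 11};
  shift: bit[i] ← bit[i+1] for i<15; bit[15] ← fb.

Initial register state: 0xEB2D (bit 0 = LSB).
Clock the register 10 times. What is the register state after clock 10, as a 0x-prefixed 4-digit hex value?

0x527A

reg_0 = 0xEB2D
clock 1: out=1, reg = 0xF596
clock 2: out=0, reg = 0x7ACB
clock 3: out=1, reg = 0x3D65
clock 4: out=1, reg = 0x9EB2
clock 5: out=0, reg = 0x4F59
clock 6: out=1, reg = 0x27AC
clock 7: out=0, reg = 0x93D6
clock 8: out=0, reg = 0x49EB
clock 9: out=1, reg = 0xA4F5
clock 10: out=1, reg = 0x527A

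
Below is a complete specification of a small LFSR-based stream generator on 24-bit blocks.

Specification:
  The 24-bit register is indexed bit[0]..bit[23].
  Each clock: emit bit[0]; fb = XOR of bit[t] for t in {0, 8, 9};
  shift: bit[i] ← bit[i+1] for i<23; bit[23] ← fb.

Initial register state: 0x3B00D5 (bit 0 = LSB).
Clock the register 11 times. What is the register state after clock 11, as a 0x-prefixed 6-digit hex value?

0xCAA760

reg_0 = 0x3B00D5
clock 1: out=1, reg = 0x9D806A
clock 2: out=0, reg = 0x4EC035
clock 3: out=1, reg = 0xA7601A
clock 4: out=0, reg = 0x53B00D
clock 5: out=1, reg = 0xA9D806
clock 6: out=0, reg = 0x54EC03
clock 7: out=1, reg = 0xAA7601
clock 8: out=1, reg = 0x553B00
clock 9: out=0, reg = 0x2A9D80
clock 10: out=0, reg = 0x954EC0
clock 11: out=0, reg = 0xCAA760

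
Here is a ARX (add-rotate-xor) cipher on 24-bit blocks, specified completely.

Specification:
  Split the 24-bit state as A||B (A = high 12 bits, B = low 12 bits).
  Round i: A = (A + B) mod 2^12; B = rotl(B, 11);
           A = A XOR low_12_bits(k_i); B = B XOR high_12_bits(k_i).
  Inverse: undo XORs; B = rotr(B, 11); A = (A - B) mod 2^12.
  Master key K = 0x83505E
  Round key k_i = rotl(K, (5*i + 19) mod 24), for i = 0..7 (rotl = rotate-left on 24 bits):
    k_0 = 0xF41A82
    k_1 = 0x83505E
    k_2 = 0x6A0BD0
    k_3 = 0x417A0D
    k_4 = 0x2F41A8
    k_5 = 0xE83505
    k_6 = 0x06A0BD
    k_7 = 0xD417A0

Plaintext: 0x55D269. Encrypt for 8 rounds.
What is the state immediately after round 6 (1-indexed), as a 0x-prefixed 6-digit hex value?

s_0 = plaintext = 0x55D269
s_1 = Round(s_0, k_0) = 0xD44675
s_2 = Round(s_1, k_1) = 0x3E730F
s_3 = Round(s_2, k_2) = 0xD26F27
s_4 = Round(s_3, k_3) = 0x640B84
s_5 = Round(s_4, k_4) = 0x06C736
s_6 = Round(s_5, k_5) = 0x2A7D18
s_7 = Round(s_6, k_6) = 0xF026E6
s_8 = Round(s_7, k_7) = 0x248E32

0x2A7D18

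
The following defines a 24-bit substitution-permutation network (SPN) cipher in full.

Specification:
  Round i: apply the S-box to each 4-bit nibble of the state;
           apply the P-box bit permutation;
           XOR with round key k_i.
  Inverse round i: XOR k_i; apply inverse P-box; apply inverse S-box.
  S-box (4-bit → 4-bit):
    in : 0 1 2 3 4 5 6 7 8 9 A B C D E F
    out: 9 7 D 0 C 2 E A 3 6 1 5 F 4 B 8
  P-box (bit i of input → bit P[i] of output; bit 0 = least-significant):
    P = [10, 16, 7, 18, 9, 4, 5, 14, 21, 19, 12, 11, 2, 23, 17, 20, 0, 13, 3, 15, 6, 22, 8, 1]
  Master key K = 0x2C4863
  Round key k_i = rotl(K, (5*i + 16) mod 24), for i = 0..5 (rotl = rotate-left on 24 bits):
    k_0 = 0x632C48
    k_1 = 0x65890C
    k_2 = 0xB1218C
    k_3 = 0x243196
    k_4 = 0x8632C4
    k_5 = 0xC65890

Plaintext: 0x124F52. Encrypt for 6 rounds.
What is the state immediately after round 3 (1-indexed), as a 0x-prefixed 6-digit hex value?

0xB296A3

s_0 = plaintext = 0x124F52
s_1 = Round(s_0, k_0) = 0x35A191
s_2 = Round(s_1, k_1) = 0x4CBDB8
s_3 = Round(s_2, k_2) = 0xB296A3
s_4 = Round(s_3, k_3) = 0xAEAADF
s_5 = Round(s_4, k_4) = 0xA292A1
s_6 = Round(s_5, k_5) = 0x65C659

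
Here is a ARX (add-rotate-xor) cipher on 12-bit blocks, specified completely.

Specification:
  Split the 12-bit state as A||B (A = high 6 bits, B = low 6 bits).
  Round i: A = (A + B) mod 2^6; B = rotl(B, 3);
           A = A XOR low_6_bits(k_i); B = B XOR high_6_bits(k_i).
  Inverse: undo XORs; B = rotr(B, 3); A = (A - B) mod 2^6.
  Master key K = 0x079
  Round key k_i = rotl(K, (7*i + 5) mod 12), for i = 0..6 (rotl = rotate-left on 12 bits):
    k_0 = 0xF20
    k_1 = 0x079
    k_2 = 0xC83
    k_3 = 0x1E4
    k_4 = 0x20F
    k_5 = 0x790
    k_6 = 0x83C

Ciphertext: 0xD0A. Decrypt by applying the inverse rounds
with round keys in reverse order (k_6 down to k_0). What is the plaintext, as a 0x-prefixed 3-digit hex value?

s_0 = ciphertext = 0xD0A
s_1 = InvRound(s_0, k_6) = 0xCD5
s_2 = InvRound(s_1, k_5) = 0x299
s_3 = InvRound(s_2, k_4) = 0xECA
s_4 = InvRound(s_3, k_3) = 0xDA9
s_5 = InvRound(s_4, k_2) = 0x69B
s_6 = InvRound(s_5, k_1) = 0x413
s_7 = InvRound(s_6, k_0) = 0xCFD

0xCFD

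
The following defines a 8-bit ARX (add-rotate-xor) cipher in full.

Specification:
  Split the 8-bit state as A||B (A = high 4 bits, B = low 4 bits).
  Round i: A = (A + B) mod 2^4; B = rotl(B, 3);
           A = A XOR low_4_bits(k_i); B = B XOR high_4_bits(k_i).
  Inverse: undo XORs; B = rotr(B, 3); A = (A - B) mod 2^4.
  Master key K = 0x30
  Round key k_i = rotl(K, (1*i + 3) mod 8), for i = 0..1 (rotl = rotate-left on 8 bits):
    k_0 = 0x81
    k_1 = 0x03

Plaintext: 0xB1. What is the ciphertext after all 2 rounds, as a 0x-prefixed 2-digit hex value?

s_0 = plaintext = 0xB1
s_1 = Round(s_0, k_0) = 0xD0
s_2 = Round(s_1, k_1) = 0xE0

0xE0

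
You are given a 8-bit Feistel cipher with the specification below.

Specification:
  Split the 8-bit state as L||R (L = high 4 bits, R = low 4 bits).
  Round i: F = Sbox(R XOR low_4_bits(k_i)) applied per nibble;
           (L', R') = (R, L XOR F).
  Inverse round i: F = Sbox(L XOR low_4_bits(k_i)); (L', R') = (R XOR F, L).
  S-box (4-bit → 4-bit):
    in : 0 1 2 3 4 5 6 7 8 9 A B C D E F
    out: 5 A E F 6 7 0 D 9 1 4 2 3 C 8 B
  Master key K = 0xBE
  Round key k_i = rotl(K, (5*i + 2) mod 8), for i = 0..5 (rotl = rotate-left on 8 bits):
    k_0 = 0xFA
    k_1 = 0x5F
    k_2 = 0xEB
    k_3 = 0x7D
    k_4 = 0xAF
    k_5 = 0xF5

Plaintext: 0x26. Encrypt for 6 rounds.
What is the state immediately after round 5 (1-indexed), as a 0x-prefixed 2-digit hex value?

0xC9

s_0 = plaintext = 0x26
s_1 = Round(s_0, k_0) = 0x61
s_2 = Round(s_1, k_1) = 0x1E
s_3 = Round(s_2, k_2) = 0xE6
s_4 = Round(s_3, k_3) = 0x6C
s_5 = Round(s_4, k_4) = 0xC9
s_6 = Round(s_5, k_5) = 0x9F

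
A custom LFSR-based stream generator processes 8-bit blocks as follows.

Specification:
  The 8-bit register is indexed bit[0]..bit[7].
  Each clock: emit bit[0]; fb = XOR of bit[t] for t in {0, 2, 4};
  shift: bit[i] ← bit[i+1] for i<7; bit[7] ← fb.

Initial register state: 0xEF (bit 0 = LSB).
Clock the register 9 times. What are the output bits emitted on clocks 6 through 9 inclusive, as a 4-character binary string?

1110

reg_0 = 0xEF
clock 1: out=1, reg = 0x77
clock 2: out=1, reg = 0xBB
clock 3: out=1, reg = 0x5D
clock 4: out=1, reg = 0xAE
clock 5: out=0, reg = 0xD7
clock 6: out=1, reg = 0xEB
clock 7: out=1, reg = 0xF5
clock 8: out=1, reg = 0xFA
clock 9: out=0, reg = 0xFD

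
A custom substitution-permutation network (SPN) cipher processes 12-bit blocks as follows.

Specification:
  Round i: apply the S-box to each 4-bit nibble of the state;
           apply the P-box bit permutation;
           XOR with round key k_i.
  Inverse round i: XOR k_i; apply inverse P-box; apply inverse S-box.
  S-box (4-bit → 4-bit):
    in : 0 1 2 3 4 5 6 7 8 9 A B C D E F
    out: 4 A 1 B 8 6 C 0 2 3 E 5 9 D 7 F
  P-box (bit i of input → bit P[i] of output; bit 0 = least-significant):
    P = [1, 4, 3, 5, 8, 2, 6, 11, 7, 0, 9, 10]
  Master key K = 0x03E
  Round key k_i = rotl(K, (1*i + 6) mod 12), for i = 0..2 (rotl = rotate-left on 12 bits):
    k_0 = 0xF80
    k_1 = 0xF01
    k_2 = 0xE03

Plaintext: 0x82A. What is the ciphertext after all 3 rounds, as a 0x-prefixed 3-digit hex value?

s_0 = plaintext = 0x82A
s_1 = Round(s_0, k_0) = 0xEB9
s_2 = Round(s_1, k_1) = 0xCD2
s_3 = Round(s_2, k_2) = 0x3C1

0x3C1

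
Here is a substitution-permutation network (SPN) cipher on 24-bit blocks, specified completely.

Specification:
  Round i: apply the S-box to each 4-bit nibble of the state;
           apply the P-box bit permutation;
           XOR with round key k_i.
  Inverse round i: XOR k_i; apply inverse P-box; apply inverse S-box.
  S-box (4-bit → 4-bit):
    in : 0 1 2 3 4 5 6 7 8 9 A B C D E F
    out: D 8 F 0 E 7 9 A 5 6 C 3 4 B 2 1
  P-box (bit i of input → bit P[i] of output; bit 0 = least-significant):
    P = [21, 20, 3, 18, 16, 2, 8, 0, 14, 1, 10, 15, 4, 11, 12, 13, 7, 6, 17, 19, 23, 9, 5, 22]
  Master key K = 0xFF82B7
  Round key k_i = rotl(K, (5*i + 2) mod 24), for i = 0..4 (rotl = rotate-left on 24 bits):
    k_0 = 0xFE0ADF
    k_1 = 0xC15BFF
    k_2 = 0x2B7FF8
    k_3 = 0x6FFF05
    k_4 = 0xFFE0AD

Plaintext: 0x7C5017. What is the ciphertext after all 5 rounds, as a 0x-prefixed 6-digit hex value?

0x8F2573

s_0 = plaintext = 0x7C5017
s_1 = Round(s_0, k_0) = 0xA8D4CE
s_2 = Round(s_1, k_1) = 0x93F64D
s_3 = Round(s_2, k_2) = 0x1FBCCD
s_4 = Round(s_3, k_3) = 0x1BF295
s_5 = Round(s_4, k_4) = 0x8F2573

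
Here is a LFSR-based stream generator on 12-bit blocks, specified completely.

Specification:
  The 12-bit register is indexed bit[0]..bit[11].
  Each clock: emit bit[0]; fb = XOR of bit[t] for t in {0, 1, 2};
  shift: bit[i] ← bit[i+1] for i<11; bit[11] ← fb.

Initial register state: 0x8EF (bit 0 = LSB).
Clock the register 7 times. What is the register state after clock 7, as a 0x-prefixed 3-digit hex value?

0x471

reg_0 = 0x8EF
clock 1: out=1, reg = 0xC77
clock 2: out=1, reg = 0xE3B
clock 3: out=1, reg = 0x71D
clock 4: out=1, reg = 0x38E
clock 5: out=0, reg = 0x1C7
clock 6: out=1, reg = 0x8E3
clock 7: out=1, reg = 0x471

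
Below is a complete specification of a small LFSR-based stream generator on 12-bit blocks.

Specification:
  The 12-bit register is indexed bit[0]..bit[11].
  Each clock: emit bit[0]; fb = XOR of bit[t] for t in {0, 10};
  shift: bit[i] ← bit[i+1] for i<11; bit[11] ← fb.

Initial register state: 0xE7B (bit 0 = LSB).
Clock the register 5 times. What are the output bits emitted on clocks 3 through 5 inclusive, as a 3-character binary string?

reg_0 = 0xE7B
clock 1: out=1, reg = 0x73D
clock 2: out=1, reg = 0x39E
clock 3: out=0, reg = 0x1CF
clock 4: out=1, reg = 0x8E7
clock 5: out=1, reg = 0xC73

011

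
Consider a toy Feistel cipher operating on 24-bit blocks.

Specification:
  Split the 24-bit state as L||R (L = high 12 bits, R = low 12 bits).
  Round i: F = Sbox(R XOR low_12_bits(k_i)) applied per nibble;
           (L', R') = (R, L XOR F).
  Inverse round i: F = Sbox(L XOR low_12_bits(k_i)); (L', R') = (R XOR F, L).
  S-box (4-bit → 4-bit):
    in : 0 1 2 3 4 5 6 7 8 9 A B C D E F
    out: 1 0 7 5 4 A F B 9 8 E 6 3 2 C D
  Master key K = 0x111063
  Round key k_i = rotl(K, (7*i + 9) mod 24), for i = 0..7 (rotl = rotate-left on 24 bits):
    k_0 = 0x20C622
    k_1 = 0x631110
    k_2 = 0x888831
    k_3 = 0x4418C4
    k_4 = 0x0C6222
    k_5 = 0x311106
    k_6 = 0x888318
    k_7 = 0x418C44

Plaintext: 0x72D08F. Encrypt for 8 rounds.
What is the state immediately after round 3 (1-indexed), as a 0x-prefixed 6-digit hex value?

s_0 = plaintext = 0x72D08F
s_1 = Round(s_0, k_0) = 0x08F8CF
s_2 = Round(s_1, k_1) = 0x8CF8A2
s_3 = Round(s_2, k_2) = 0x8A294A
s_4 = Round(s_3, k_3) = 0x94A83E
s_5 = Round(s_4, k_4) = 0x83E749
s_6 = Round(s_5, k_5) = 0x749773
s_7 = Round(s_6, k_6) = 0x7733BF
s_8 = Round(s_7, k_7) = 0x3BFAA5

0x8A294A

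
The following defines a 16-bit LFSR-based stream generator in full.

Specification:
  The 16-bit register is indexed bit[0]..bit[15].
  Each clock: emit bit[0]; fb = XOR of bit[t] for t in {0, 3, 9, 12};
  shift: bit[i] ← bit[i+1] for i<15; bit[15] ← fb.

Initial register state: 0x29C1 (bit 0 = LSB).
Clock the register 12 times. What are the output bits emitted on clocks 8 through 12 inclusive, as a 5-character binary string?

11001

reg_0 = 0x29C1
clock 1: out=1, reg = 0x94E0
clock 2: out=0, reg = 0xCA70
clock 3: out=0, reg = 0xE538
clock 4: out=0, reg = 0xF29C
clock 5: out=0, reg = 0xF94E
clock 6: out=0, reg = 0x7CA7
clock 7: out=1, reg = 0x3E53
clock 8: out=1, reg = 0x9F29
clock 9: out=1, reg = 0x4F94
clock 10: out=0, reg = 0xA7CA
clock 11: out=0, reg = 0x53E5
clock 12: out=1, reg = 0xA9F2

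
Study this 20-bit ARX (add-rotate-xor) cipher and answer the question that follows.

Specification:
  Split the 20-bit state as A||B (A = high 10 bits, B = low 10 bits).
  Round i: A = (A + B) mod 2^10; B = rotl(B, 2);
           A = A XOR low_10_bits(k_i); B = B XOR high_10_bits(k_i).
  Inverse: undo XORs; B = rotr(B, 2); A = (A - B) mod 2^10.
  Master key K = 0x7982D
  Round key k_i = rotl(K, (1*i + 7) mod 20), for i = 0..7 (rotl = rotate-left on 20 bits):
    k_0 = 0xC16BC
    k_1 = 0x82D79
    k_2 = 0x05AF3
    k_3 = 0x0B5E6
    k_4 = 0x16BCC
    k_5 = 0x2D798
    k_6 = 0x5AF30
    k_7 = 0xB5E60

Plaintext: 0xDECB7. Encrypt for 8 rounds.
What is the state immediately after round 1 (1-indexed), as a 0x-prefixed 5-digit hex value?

0xA39D9

s_0 = plaintext = 0xDECB7
s_1 = Round(s_0, k_0) = 0xA39D9
s_2 = Round(s_1, k_1) = 0x4796E
s_3 = Round(s_2, k_2) = 0x1FDAF
s_4 = Round(s_3, k_3) = 0xF2290
s_5 = Round(s_4, k_4) = 0x65218
s_6 = Round(s_5, k_5) = 0x0D0D7
s_7 = Round(s_6, k_6) = 0x8EE37
s_8 = Round(s_7, k_7) = 0x84A09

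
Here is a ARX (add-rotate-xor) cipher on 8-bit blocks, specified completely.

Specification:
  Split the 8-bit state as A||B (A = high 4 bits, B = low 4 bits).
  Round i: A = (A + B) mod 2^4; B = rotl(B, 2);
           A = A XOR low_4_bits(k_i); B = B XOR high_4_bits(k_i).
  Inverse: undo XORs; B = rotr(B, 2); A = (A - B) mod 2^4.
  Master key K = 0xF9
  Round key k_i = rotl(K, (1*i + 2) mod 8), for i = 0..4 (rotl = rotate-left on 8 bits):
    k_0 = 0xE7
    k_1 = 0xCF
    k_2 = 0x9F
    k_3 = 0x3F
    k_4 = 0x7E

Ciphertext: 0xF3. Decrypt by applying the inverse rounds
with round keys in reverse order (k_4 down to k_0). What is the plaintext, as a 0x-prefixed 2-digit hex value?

s_0 = ciphertext = 0xF3
s_1 = InvRound(s_0, k_4) = 0x01
s_2 = InvRound(s_1, k_3) = 0x78
s_3 = InvRound(s_2, k_2) = 0x44
s_4 = InvRound(s_3, k_1) = 0x92
s_5 = InvRound(s_4, k_0) = 0xB3

0xB3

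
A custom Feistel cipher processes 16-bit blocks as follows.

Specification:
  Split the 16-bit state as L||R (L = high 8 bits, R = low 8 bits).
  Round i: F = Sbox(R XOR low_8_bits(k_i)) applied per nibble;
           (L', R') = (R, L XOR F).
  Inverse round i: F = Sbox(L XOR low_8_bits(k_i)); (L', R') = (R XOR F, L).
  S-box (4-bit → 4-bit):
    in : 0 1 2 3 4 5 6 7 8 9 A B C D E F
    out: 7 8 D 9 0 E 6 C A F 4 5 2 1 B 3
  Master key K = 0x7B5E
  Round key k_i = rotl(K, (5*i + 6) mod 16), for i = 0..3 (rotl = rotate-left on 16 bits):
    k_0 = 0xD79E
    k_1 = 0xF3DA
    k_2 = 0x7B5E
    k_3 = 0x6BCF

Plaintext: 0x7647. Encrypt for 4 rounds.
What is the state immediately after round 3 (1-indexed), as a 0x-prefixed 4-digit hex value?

s_0 = plaintext = 0x7647
s_1 = Round(s_0, k_0) = 0x4769
s_2 = Round(s_1, k_1) = 0x691E
s_3 = Round(s_2, k_2) = 0x1E6E
s_4 = Round(s_3, k_3) = 0x6E56

0x1E6E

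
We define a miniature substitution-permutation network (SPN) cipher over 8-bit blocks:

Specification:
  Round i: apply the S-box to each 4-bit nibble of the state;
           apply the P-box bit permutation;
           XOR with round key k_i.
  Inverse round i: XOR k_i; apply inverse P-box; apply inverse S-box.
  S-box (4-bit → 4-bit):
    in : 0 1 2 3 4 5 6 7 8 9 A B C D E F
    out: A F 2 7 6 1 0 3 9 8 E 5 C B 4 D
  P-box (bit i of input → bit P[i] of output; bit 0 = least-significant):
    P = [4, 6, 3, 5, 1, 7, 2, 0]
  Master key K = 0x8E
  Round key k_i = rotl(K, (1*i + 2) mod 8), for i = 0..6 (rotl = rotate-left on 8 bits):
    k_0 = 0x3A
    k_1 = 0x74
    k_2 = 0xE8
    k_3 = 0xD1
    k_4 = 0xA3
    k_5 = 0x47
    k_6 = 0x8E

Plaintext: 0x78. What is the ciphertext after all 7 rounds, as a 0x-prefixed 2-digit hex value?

0xEA

s_0 = plaintext = 0x78
s_1 = Round(s_0, k_0) = 0x88
s_2 = Round(s_1, k_1) = 0x47
s_3 = Round(s_2, k_2) = 0x3C
s_4 = Round(s_3, k_3) = 0x7F
s_5 = Round(s_4, k_4) = 0x19
s_6 = Round(s_5, k_5) = 0xE0
s_7 = Round(s_6, k_6) = 0xEA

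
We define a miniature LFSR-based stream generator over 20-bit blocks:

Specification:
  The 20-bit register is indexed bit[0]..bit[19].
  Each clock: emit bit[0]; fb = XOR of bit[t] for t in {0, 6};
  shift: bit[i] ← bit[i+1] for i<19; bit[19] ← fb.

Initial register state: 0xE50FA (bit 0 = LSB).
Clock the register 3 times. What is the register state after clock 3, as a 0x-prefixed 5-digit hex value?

0x3CA1F

reg_0 = 0xE50FA
clock 1: out=0, reg = 0xF287D
clock 2: out=1, reg = 0x7943E
clock 3: out=0, reg = 0x3CA1F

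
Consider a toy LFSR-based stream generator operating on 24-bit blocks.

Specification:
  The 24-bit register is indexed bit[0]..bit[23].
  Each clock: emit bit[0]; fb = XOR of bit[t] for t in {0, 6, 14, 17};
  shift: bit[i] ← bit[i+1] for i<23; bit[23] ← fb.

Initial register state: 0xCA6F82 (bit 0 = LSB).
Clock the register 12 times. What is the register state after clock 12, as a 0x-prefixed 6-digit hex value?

reg_0 = 0xCA6F82
clock 1: out=0, reg = 0x6537C1
clock 2: out=1, reg = 0x329BE0
clock 3: out=0, reg = 0x194DF0
clock 4: out=0, reg = 0x0CA6F8
clock 5: out=0, reg = 0x86537C
clock 6: out=0, reg = 0xC329BE
clock 7: out=0, reg = 0xE194DF
clock 8: out=1, reg = 0x70CA6F
clock 9: out=1, reg = 0xB86537
clock 10: out=1, reg = 0x5C329B
clock 11: out=1, reg = 0xAE194D
clock 12: out=1, reg = 0xD70CA6

0xD70CA6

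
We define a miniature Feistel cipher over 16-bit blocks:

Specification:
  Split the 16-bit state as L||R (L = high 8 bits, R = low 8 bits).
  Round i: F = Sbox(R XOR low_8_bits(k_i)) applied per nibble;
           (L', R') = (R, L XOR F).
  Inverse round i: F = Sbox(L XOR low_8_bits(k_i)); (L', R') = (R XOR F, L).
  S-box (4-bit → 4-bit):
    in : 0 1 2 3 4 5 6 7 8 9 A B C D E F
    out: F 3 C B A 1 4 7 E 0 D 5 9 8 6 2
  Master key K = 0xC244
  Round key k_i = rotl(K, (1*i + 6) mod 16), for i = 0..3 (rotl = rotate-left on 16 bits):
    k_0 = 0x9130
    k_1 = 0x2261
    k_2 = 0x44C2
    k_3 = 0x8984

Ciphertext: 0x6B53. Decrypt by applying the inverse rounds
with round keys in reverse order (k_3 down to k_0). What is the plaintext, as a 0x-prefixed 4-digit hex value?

s_0 = ciphertext = 0x6B53
s_1 = InvRound(s_0, k_3) = 0x316B
s_2 = InvRound(s_1, k_2) = 0x4031
s_3 = InvRound(s_2, k_1) = 0xF240
s_4 = InvRound(s_3, k_0) = 0xDCF2

0xDCF2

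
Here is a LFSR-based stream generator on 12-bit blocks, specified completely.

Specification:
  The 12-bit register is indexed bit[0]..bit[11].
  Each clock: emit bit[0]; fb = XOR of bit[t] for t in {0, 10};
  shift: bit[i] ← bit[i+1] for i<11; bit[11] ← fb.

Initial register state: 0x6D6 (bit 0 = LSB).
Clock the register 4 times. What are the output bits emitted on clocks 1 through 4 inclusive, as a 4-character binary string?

reg_0 = 0x6D6
clock 1: out=0, reg = 0xB6B
clock 2: out=1, reg = 0xDB5
clock 3: out=1, reg = 0x6DA
clock 4: out=0, reg = 0xB6D

0110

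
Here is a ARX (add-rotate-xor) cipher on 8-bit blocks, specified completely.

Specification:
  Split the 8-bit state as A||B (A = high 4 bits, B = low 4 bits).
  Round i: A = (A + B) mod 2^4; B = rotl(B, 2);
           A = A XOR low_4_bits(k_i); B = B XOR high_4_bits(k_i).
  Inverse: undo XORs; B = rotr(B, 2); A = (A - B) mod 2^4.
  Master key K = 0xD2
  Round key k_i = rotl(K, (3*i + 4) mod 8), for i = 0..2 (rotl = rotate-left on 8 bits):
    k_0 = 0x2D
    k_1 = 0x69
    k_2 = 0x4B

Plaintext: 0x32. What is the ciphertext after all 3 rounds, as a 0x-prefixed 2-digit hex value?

s_0 = plaintext = 0x32
s_1 = Round(s_0, k_0) = 0x8A
s_2 = Round(s_1, k_1) = 0xBC
s_3 = Round(s_2, k_2) = 0xC7

0xC7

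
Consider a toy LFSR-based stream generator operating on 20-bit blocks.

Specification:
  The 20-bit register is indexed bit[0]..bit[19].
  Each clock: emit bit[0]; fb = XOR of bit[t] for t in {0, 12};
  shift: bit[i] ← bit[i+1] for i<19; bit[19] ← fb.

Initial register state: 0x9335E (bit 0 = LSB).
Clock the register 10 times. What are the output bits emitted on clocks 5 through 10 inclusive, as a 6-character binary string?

101011

reg_0 = 0x9335E
clock 1: out=0, reg = 0xC99AF
clock 2: out=1, reg = 0x64CD7
clock 3: out=1, reg = 0xB266B
clock 4: out=1, reg = 0xD9335
clock 5: out=1, reg = 0x6C99A
clock 6: out=0, reg = 0x364CD
clock 7: out=1, reg = 0x9B266
clock 8: out=0, reg = 0xCD933
clock 9: out=1, reg = 0x66C99
clock 10: out=1, reg = 0xB364C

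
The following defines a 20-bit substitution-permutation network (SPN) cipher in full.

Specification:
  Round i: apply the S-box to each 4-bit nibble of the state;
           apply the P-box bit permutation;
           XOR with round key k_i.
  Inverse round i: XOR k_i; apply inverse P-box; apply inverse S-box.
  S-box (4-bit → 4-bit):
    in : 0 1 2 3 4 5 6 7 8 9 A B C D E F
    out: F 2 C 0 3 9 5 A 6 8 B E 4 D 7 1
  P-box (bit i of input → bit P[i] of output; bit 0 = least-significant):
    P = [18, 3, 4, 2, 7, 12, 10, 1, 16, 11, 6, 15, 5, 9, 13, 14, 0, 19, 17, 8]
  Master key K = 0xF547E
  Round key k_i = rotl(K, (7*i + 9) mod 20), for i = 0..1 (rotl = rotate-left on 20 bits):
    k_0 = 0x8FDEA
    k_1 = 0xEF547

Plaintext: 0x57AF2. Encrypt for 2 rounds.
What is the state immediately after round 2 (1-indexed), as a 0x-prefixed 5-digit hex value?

0xBE405

s_0 = plaintext = 0x57AF2
s_1 = Round(s_0, k_0) = 0x9367F
s_2 = Round(s_1, k_1) = 0xBE405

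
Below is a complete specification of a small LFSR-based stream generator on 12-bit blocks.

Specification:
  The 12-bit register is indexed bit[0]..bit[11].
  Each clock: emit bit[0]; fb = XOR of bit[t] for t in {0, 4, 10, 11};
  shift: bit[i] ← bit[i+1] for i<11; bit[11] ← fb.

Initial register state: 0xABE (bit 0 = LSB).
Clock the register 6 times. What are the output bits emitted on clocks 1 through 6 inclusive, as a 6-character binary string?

reg_0 = 0xABE
clock 1: out=0, reg = 0x55F
clock 2: out=1, reg = 0xAAF
clock 3: out=1, reg = 0x557
clock 4: out=1, reg = 0xAAB
clock 5: out=1, reg = 0x555
clock 6: out=1, reg = 0xAAA

011111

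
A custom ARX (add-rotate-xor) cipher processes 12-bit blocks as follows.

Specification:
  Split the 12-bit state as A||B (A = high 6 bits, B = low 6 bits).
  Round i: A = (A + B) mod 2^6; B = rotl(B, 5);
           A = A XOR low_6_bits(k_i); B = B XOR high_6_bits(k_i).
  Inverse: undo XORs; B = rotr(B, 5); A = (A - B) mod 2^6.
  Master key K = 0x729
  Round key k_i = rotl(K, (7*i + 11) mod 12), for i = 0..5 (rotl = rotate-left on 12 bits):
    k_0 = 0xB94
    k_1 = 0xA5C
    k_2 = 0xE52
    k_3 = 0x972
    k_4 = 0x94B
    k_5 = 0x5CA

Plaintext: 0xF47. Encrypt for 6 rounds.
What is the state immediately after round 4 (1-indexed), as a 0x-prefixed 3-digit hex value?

0x4AA

s_0 = plaintext = 0xF47
s_1 = Round(s_0, k_0) = 0x40D
s_2 = Round(s_1, k_1) = 0x04F
s_3 = Round(s_2, k_2) = 0x09E
s_4 = Round(s_3, k_3) = 0x4AA
s_5 = Round(s_4, k_4) = 0xDF0
s_6 = Round(s_5, k_5) = 0xB4F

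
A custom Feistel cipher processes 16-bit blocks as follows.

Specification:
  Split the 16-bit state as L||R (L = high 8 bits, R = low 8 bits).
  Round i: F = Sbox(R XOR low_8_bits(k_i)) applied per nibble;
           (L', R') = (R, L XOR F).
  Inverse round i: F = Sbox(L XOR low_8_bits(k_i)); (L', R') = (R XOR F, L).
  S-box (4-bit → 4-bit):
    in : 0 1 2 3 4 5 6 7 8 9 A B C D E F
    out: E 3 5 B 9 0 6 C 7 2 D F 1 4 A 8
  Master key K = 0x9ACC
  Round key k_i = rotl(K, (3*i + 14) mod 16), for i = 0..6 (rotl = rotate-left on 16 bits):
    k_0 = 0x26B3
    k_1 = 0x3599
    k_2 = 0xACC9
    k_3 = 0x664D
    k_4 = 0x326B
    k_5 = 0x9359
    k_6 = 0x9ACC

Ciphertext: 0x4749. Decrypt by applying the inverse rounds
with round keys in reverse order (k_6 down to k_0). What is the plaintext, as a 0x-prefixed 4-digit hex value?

s_0 = ciphertext = 0x4749
s_1 = InvRound(s_0, k_6) = 0x3647
s_2 = InvRound(s_1, k_5) = 0x2F36
s_3 = InvRound(s_2, k_4) = 0xAF2F
s_4 = InvRound(s_3, k_3) = 0x8AAF
s_5 = InvRound(s_4, k_2) = 0x348A
s_6 = InvRound(s_5, k_1) = 0x5E34
s_7 = InvRound(s_6, k_0) = 0x905E

0x905E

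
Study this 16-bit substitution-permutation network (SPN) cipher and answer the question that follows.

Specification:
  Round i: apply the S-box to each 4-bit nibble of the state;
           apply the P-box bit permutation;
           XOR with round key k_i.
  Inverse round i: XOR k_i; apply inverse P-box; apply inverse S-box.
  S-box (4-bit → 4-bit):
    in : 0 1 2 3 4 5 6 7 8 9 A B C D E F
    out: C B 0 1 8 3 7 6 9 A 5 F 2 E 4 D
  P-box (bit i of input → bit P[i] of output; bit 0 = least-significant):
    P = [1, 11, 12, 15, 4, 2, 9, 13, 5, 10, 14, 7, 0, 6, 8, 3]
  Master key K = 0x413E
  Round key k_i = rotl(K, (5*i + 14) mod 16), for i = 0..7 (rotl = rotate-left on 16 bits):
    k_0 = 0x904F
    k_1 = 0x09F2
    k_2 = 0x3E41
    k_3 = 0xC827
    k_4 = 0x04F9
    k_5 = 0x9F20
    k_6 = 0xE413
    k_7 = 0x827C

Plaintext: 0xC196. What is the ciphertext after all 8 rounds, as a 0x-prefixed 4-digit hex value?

s_0 = plaintext = 0xC196
s_1 = Round(s_0, k_0) = 0xACA9
s_2 = Round(s_1, k_1) = 0x86E3
s_3 = Round(s_2, k_2) = 0x786A
s_4 = Round(s_3, k_3) = 0xDBD1
s_5 = Round(s_4, k_4) = 0xEB17
s_6 = Round(s_5, k_5) = 0xE294
s_7 = Round(s_6, k_6) = 0x4517
s_8 = Round(s_7, k_7) = 0xBE40

0xBE40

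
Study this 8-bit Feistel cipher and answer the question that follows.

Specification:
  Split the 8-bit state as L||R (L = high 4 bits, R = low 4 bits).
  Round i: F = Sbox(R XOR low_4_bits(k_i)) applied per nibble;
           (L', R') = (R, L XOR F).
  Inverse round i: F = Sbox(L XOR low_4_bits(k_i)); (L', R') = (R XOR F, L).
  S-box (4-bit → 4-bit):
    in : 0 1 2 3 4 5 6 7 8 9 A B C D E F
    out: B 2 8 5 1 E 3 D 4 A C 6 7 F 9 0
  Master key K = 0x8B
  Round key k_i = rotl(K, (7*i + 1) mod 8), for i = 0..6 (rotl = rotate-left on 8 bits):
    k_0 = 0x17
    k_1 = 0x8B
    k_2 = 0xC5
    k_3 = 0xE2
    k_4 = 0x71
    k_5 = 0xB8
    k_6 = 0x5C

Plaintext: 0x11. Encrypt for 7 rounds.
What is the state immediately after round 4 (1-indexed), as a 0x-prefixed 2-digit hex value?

s_0 = plaintext = 0x11
s_1 = Round(s_0, k_0) = 0x12
s_2 = Round(s_1, k_1) = 0x2B
s_3 = Round(s_2, k_2) = 0xBB
s_4 = Round(s_3, k_3) = 0xB1
s_5 = Round(s_4, k_4) = 0x10
s_6 = Round(s_5, k_5) = 0x05
s_7 = Round(s_6, k_6) = 0x5A

0xB1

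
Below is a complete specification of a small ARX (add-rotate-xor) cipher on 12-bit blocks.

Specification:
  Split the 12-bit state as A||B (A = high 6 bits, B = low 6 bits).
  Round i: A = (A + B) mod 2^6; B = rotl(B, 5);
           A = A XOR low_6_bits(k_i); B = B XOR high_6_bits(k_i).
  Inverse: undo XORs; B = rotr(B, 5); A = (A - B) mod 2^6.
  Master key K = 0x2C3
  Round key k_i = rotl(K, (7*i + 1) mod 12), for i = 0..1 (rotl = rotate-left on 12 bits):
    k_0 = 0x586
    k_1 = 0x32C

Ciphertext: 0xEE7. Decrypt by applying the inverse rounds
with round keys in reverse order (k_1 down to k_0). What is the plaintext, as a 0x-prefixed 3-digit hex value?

0x102

s_0 = ciphertext = 0xEE7
s_1 = InvRound(s_0, k_1) = 0x017
s_2 = InvRound(s_1, k_0) = 0x102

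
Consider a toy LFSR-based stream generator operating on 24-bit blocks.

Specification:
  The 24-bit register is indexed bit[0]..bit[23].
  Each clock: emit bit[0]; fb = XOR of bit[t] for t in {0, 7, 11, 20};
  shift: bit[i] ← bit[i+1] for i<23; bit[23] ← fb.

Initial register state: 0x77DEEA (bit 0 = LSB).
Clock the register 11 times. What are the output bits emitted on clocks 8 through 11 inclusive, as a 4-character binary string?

reg_0 = 0x77DEEA
clock 1: out=0, reg = 0xBBEF75
clock 2: out=1, reg = 0xDDF7BA
clock 3: out=0, reg = 0x6EFBDD
clock 4: out=1, reg = 0xB77DEE
clock 5: out=0, reg = 0xDBBEF7
clock 6: out=1, reg = 0x6DDF7B
clock 7: out=1, reg = 0x36EFBD
clock 8: out=1, reg = 0x1B77DE
clock 9: out=0, reg = 0x0DBBEF
clock 10: out=1, reg = 0x86DDF7
clock 11: out=1, reg = 0xC36EFB

1011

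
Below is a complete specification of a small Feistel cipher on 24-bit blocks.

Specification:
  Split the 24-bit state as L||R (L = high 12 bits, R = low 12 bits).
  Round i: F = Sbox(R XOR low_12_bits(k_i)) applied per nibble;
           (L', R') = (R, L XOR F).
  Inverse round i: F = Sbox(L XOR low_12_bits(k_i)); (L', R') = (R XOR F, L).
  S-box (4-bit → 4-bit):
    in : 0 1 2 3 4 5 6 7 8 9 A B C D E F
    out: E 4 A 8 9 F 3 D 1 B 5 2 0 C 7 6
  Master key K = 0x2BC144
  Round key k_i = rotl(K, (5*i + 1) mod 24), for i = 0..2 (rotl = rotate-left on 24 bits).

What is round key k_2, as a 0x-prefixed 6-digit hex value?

K = 0x2BC144
k_0 = rotl(K, (5*0+1) mod 24) = rotl(K, 1) = 0x578288
k_1 = rotl(K, (5*1+1) mod 24) = rotl(K, 6) = 0xF0510A
k_2 = rotl(K, (5*2+1) mod 24) = rotl(K, 11) = 0x0A215E

0x0A215E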